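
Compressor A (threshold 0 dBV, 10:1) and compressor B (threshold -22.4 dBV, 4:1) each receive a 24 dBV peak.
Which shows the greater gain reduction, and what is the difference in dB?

B, by 13.2 dB

A: overshoot 24 dB → output overshoot 2.4 dB → GR 21.6 dB.
B: overshoot 46.4 dB → output overshoot 11.6 dB → GR 34.8 dB.
B applies 13.2 dB more gain reduction.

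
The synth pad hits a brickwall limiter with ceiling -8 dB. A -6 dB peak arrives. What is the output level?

A brickwall limiter is an ∞:1 compressor: any input above the ceiling is clamped to -8 dB.

-8 dB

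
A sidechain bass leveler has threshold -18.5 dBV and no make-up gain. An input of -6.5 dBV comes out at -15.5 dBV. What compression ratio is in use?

4:1

Input overshoot = -6.5 − (-18.5) = 12 dB; output overshoot = -15.5 − (-18.5) = 3 dB.
Ratio = 12 / 3 = 4.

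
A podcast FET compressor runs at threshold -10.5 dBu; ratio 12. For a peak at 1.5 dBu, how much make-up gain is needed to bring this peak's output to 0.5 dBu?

The peak compresses to -10.5 + 12/12 = -9.5 dBu.
To reach 0.5 dBu requires 0.5 − (-9.5) = 10 dB of make-up.

10 dB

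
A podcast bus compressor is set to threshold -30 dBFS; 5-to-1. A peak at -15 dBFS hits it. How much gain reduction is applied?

12 dB

The signal is 15 dB above threshold.
A 5:1 ratio leaves 3 dB of that excess.
So the signal is attenuated by 15 − 3 = 12 dB.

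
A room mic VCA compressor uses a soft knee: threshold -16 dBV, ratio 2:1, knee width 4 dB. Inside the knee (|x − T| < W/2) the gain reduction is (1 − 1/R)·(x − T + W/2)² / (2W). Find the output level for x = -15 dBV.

-15.5625 dBV

x − T + W/2 = -15 − (-16) + 2 = 3.
GR = (1 − 1/2) × 3² / 8 = 0.5 × 9 / 8 = 0.5625 dB.
Output = -15 − 0.5625 = -15.5625 dBV.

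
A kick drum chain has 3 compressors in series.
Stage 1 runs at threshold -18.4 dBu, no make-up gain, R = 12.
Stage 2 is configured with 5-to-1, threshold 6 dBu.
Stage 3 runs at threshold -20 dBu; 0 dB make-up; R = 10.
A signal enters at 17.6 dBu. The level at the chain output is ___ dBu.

Stage 1: 17.6 dBu is 36 dB over -18.4 dBu; at 12:1 that becomes 3 dB over, giving -15.4 dBu.
Stage 2: -15.4 dBu is at or below the 6 dBu threshold — no compression; output -15.4 dBu.
Stage 3: -15.4 dBu is 4.6 dB over -20 dBu; at 10:1 that becomes 0.46 dB over, giving -19.54 dBu.

-19.54 dBu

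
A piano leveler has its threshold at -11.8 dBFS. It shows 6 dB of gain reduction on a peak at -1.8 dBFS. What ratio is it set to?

Input overshoot = -1.8 − (-11.8) = 10 dB.
Output overshoot = 10 − 6 = 4 dB.
Ratio = input overshoot / output overshoot = 10 / 4 = 2.5.

2.5:1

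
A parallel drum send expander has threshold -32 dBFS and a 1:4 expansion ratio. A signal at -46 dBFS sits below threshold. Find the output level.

-88 dBFS

The input is 14 dB below the -32 dBFS threshold.
A 1:4 expander multiplies undershoot by 4: 14 × 4 = 56 dB below threshold.
Output = -32 − 56 = -88 dBFS.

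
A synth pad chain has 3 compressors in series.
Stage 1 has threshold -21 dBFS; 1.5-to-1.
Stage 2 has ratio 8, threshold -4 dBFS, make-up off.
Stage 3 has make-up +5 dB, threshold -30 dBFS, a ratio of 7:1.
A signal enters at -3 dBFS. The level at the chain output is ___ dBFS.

Stage 1: overshoot 18 dB → 18/1.5 = 12 dB → -9 dBFS.
Stage 2: below threshold (-9 ≤ -4); passes unchanged; output -9 dBFS.
Stage 3: overshoot 21 dB → 21/7 = 3 dB → -27 dBFS; +5 dB make-up → -22 dBFS.

-22 dBFS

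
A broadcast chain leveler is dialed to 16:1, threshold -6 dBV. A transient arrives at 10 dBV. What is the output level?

-5 dBV

Overshoot: 10 − (-6) = 16 dB.
At 16:1 the overshoot is divided by 16, leaving 1 dB above threshold.
Output = -6 + 1 = -5 dBV.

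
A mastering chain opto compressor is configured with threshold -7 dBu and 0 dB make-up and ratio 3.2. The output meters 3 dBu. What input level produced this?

That's 10 dB above the -7 dBu threshold.
Before 3.2:1 compression the overshoot was 10 × 3.2 = 32 dB, so input = -7 + 32 = 25 dBu.

25 dBu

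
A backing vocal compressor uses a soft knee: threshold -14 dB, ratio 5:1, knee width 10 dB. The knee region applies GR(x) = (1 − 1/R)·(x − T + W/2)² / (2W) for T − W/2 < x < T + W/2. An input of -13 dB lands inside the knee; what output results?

x − T + W/2 = -13 − (-14) + 5 = 6.
GR = (1 − 1/5) × 6² / 20 = 0.8 × 36 / 20 = 1.44 dB.
Output = -13 − 1.44 = -14.44 dB.

-14.44 dB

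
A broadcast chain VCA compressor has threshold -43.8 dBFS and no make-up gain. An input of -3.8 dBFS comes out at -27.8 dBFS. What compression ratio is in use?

Input overshoot = -3.8 − (-43.8) = 40 dB; output overshoot = -27.8 − (-43.8) = 16 dB.
Ratio = 40 / 16 = 2.5.

2.5:1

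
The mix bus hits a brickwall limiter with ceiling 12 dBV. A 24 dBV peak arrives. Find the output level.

12 dBV

At ∞:1, everything above 12 dBV is held at the ceiling.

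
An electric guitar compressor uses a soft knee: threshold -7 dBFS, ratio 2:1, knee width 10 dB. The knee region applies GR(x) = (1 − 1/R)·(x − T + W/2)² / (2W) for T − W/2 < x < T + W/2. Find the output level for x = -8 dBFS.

x − T + W/2 = -8 − (-7) + 5 = 4.
GR = (1 − 1/2) × 4² / 20 = 0.5 × 16 / 20 = 0.4 dB.
Output = -8 − 0.4 = -8.4 dBFS.

-8.4 dBFS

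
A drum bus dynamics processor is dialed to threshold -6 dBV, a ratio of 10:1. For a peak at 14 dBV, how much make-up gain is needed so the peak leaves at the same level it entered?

The peak compresses to -6 + 20/10 = -4 dBV.
To reach 14 dBV requires 14 − (-4) = 18 dB of make-up.

18 dB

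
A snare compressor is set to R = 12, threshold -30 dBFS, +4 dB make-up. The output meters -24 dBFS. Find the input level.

-6 dBFS

Stripping the +4 dB make-up gives -28 dBFS at the gain stage.
Post-compression overshoot = -28 − (-30) = 2 dB.
Before 12:1 compression the overshoot was 2 × 12 = 24 dB, so input = -30 + 24 = -6 dBFS.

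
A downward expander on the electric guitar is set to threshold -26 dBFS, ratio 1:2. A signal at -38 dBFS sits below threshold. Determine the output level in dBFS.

-50 dBFS

Below threshold, a 1:2 expander applies gain = (2−1)×(T − x) of attenuation.
(2−1) × 12 = 12 dB, so output = -38 − 12 = -50 dBFS.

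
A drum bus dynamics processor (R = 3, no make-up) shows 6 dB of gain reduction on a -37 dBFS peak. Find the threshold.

Let T be the threshold. Output overshoot = (input overshoot)/R, so -43 − T = (-37 − T)/3.
3·(-43 − T) = -37 − T → 2·T = -129 − (-37) = -92.
T = -92/2 = -46 dBFS.

-46 dBFS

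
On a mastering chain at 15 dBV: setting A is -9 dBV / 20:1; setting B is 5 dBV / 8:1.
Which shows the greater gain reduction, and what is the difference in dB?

A, by 14.05 dB

A: overshoot 24 dB → output overshoot 1.2 dB → GR 22.8 dB.
B: overshoot 10 dB → output overshoot 1.25 dB → GR 8.75 dB.
Difference: 14.05 dB in favour of A.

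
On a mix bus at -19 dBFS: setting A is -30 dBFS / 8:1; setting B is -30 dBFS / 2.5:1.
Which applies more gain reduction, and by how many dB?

A, by 3.025 dB

A: 11 dB over, compressed to 1.375 dB over, so 9.625 dB of GR.
B: 11 dB over, compressed to 4.4 dB over, so 6.6 dB of GR.
A applies 3.025 dB more gain reduction.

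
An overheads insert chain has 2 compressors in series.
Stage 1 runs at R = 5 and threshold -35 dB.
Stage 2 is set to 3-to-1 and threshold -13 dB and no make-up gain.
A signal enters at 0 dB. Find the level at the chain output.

Stage 1: 0 dB is 35 dB over -35 dB; at 5:1 that becomes 7 dB over, giving -28 dB.
Stage 2: -28 dB ≤ -13 dB, so stage 2 doesn't engage; output -28 dB.

-28 dB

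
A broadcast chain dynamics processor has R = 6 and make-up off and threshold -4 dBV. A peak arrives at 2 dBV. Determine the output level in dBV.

2 dBV sits 6 dB over threshold.
6:1 compression reduces that to 6/6 = 1 dB over.
That puts the output at -3 dBV.

-3 dBV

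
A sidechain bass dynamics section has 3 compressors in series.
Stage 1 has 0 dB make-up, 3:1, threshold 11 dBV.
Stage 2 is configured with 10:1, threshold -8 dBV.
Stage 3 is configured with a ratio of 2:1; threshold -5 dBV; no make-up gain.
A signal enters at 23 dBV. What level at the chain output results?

-5.7 dBV

Stage 1: overshoot 12 dB → 12/3 = 4 dB → 15 dBV.
Stage 2: 15 dBV is 23 dB over -8 dBV; at 10:1 that becomes 2.3 dB over, giving -5.7 dBV.
Stage 3: -5.7 dBV is at or below the -5 dBV threshold — no compression; output -5.7 dBV.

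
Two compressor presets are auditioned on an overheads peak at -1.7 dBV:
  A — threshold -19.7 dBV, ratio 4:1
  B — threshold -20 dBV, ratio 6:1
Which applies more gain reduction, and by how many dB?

A: GR = 18 − 18/4 = 13.5 dB.
B: GR = 18.3 − 18.3/6 = 15.25 dB.
B reduces 1.75 dB more.

B, by 1.75 dB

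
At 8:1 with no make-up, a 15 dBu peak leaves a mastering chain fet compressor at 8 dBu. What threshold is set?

Input is 8 dB above T (since output overshoot × R = input overshoot: (8 − T)·8 = 15 − T gives T = 7 dBu).
Check: 7 + (15 − 7)/8 = 7 + 1 = 8 dBu. ✓

7 dBu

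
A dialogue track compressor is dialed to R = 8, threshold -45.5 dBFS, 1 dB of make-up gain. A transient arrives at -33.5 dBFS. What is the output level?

-43 dBFS

-33.5 dBFS sits 12 dB over threshold.
8:1 compression reduces that to 12/8 = 1.5 dB over.
So the level is -45.5 + 1.5 = -44 dBFS; make-up adds 1 dB, giving -43 dBFS.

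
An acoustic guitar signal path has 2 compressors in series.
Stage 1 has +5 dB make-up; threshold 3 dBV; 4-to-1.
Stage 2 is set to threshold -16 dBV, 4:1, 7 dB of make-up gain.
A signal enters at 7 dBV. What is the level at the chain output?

-2.75 dBV

Stage 1: 4 dB above 3 dBV, reduced 4:1 to 1 dB above → 4 dBV; +5 dB make-up → 9 dBV.
Stage 2: overshoot 25 dB → 25/4 = 6.25 dB → -9.75 dBV; +7 dB make-up → -2.75 dBV.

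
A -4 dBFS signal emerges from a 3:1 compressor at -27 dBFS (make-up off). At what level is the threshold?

-38.5 dBFS

Gain reduction = -4 − (-27) = 23 dB; output overshoot = GR / (R − 1) = 23 / 2 = 11.5 dB.
Threshold = output − output overshoot = -27 − 11.5 = -38.5 dBFS.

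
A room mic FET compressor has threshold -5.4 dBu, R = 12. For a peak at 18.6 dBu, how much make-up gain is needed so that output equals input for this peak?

Without make-up, output = threshold + overshoot/12 = -5.4 + 2 = -3.4 dBu.
Gap to target: 22 dB.

22 dB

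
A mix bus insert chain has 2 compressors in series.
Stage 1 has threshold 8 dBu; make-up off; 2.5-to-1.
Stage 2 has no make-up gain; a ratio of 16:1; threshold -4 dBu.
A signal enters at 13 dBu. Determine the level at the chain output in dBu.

Stage 1: overshoot 5 dB → 5/2.5 = 2 dB → 10 dBu.
Stage 2: overshoot 14 dB → 14/16 = 0.875 dB → -3.125 dBu.

-3.125 dBu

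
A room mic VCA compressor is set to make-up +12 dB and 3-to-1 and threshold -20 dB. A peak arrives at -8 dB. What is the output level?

Overshoot: -8 − (-20) = 12 dB.
At 3:1 the overshoot is divided by 3, leaving 4 dB above threshold.
So the level is -20 + 4 = -16 dB; make-up adds 12 dB, giving -4 dB.

-4 dB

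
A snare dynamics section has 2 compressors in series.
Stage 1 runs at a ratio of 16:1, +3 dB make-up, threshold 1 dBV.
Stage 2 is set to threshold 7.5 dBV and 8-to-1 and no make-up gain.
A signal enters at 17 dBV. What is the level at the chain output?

Stage 1: 16 dB above 1 dBV, reduced 16:1 to 1 dB above → 2 dBV; +3 dB make-up → 5 dBV.
Stage 2: 5 dBV is at or below the 7.5 dBV threshold — no compression; output 5 dBV.

5 dBV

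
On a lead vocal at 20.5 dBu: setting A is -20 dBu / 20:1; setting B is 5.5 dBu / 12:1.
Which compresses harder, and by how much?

A, by 24.725 dB

A: 40.5 dB over, compressed to 2.025 dB over, so 38.475 dB of GR.
B: 15 dB over, compressed to 1.25 dB over, so 13.75 dB of GR.
A applies 24.725 dB more gain reduction.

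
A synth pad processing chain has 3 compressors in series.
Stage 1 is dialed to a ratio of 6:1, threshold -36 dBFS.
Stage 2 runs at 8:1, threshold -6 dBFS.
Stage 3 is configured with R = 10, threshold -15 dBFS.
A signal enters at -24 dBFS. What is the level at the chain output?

-34 dBFS

Stage 1: -24 dBFS is 12 dB over -36 dBFS; at 6:1 that becomes 2 dB over, giving -34 dBFS.
Stage 2: -34 dBFS is at or below the -6 dBFS threshold — no compression; output -34 dBFS.
Stage 3: -34 dBFS ≤ -15 dBFS, so stage 3 doesn't engage; output -34 dBFS.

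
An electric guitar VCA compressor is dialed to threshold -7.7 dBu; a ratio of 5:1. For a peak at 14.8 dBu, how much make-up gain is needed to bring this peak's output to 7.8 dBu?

Overshoot 22.5 dB → 22.5/5 = 4.5 dB after compression, so the compressed level is -7.7 + 4.5 = -3.2 dBu.
Make-up = target − compressed = 7.8 − (-3.2) = 11 dB.

11 dB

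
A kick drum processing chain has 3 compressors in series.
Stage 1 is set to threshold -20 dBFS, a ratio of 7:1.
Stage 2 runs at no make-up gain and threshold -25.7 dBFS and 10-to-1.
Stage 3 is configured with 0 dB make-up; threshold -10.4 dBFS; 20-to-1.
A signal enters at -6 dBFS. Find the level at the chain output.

-24.93 dBFS

Stage 1: 14 dB above -20 dBFS, reduced 7:1 to 2 dB above → -18 dBFS.
Stage 2: overshoot 7.7 dB → 7.7/10 = 0.77 dB → -24.93 dBFS.
Stage 3: -24.93 dBFS ≤ -10.4 dBFS, so stage 3 doesn't engage; output -24.93 dBFS.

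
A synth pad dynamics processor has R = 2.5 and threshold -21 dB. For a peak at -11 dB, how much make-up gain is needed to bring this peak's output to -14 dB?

3 dB

Overshoot 10 dB → 10/2.5 = 4 dB after compression, so the compressed level is -21 + 4 = -17 dB.
Make-up = target − compressed = -14 − (-17) = 3 dB.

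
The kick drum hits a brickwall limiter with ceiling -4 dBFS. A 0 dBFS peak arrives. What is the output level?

-4 dBFS

A brickwall limiter is an ∞:1 compressor: any input above the ceiling is clamped to -4 dBFS.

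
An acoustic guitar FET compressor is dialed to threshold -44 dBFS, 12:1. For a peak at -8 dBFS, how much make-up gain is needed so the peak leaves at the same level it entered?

33 dB

Without make-up, output = threshold + overshoot/12 = -44 + 3 = -41 dBFS.
Gap to target: 33 dB.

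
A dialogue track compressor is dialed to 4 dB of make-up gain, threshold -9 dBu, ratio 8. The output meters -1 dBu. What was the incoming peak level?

Before make-up, the level was -1 − 4 = -5 dBu.
That's 4 dB above the -9 dBu threshold.
Before 8:1 compression the overshoot was 4 × 8 = 32 dB, so input = -9 + 32 = 23 dBu.

23 dBu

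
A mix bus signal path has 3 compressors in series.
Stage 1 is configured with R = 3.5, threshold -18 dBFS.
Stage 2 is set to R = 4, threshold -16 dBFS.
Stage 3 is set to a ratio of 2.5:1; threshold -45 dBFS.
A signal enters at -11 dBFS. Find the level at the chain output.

-33.4 dBFS

Stage 1: -11 dBFS is 7 dB over -18 dBFS; at 3.5:1 that becomes 2 dB over, giving -16 dBFS.
Stage 2: -16 dBFS ≤ -16 dBFS, so stage 2 doesn't engage; output -16 dBFS.
Stage 3: -16 dBFS is 29 dB over -45 dBFS; at 2.5:1 that becomes 11.6 dB over, giving -33.4 dBFS.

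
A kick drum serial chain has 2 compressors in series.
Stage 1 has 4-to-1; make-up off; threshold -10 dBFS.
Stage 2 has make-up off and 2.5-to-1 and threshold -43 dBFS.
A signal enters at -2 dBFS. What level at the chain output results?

Stage 1: overshoot 8 dB → 8/4 = 2 dB → -8 dBFS.
Stage 2: overshoot 35 dB → 35/2.5 = 14 dB → -29 dBFS.

-29 dBFS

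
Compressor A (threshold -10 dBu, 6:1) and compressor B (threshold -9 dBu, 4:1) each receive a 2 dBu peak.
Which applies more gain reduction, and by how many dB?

A: 12 dB over, compressed to 2 dB over, so 10 dB of GR.
B: 11 dB over, compressed to 2.75 dB over, so 8.25 dB of GR.
Difference: 1.75 dB in favour of A.

A, by 1.75 dB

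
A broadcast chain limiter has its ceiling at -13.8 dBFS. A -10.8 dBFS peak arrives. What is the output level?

At ∞:1, everything above -13.8 dBFS is held at the ceiling.

-13.8 dBFS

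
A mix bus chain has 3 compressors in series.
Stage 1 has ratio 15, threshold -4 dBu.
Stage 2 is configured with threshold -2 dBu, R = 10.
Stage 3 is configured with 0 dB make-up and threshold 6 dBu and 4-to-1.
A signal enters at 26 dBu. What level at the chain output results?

-2 dBu

Stage 1: overshoot 30 dB → 30/15 = 2 dB → -2 dBu.
Stage 2: below threshold (-2 ≤ -2); passes unchanged; output -2 dBu.
Stage 3: -2 dBu is at or below the 6 dBu threshold — no compression; output -2 dBu.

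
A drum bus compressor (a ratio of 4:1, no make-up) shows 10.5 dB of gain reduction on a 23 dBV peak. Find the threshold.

9 dBV

Input is 14 dB above T (since output overshoot × R = input overshoot: (12.5 − T)·4 = 23 − T gives T = 9 dBV).
Check: 9 + (23 − 9)/4 = 9 + 3.5 = 12.5 dBV. ✓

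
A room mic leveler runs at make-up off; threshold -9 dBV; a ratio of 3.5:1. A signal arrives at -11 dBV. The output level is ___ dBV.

-11 dBV is 2 dB below the -9 dBV threshold, so no gain reduction is applied.
Output = input = -11 dBV.

-11 dBV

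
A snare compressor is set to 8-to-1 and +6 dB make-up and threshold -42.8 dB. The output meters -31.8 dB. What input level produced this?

Stripping the +6 dB make-up gives -37.8 dB at the gain stage.
The compressed level sits -37.8 − (-42.8) = 5 dB over threshold.
Undo the ratio: input overshoot = 5 × 8 = 40 dB, giving input = -2.8 dB.

-2.8 dB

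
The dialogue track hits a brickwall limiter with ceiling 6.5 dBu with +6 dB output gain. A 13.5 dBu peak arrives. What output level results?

The limiter clamps the peak to its 6.5 dBu ceiling.
Output gain then adds 6 dB: 6.5 + 6 = 12.5 dBu.

12.5 dBu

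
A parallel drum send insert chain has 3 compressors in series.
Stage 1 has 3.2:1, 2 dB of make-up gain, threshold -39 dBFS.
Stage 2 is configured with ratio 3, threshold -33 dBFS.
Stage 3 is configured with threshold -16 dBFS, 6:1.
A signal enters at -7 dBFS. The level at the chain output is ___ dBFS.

-31 dBFS

Stage 1: overshoot 32 dB → 32/3.2 = 10 dB → -29 dBFS; +2 dB make-up → -27 dBFS.
Stage 2: overshoot 6 dB → 6/3 = 2 dB → -31 dBFS.
Stage 3: -31 dBFS is at or below the -16 dBFS threshold — no compression; output -31 dBFS.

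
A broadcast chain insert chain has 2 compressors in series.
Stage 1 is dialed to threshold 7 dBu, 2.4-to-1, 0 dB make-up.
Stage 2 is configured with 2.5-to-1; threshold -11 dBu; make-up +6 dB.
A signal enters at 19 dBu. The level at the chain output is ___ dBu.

4.2 dBu

Stage 1: 19 dBu is 12 dB over 7 dBu; at 2.4:1 that becomes 5 dB over, giving 12 dBu.
Stage 2: 12 dBu is 23 dB over -11 dBu; at 2.5:1 that becomes 9.2 dB over, giving -1.8 dBu; +6 dB make-up → 4.2 dBu.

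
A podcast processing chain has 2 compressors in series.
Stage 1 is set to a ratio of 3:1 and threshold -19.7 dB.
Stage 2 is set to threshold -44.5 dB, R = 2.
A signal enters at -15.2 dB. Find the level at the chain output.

Stage 1: overshoot 4.5 dB → 4.5/3 = 1.5 dB → -18.2 dB.
Stage 2: overshoot 26.3 dB → 26.3/2 = 13.15 dB → -31.35 dB.

-31.35 dB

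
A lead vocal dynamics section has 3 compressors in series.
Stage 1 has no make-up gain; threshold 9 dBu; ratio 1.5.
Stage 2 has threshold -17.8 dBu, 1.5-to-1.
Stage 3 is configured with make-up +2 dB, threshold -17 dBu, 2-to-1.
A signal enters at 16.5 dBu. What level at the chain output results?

Stage 1: 7.5 dB above 9 dBu, reduced 1.5:1 to 5 dB above → 14 dBu.
Stage 2: 31.8 dB above -17.8 dBu, reduced 1.5:1 to 21.2 dB above → 3.4 dBu.
Stage 3: 20.4 dB above -17 dBu, reduced 2:1 to 10.2 dB above → -6.8 dBu; +2 dB make-up → -4.8 dBu.

-4.8 dBu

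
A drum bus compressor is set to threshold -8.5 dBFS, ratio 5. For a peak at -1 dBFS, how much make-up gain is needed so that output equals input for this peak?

6 dB

Without make-up, output = threshold + overshoot/5 = -8.5 + 1.5 = -7 dBFS.
Gap to target: 6 dB.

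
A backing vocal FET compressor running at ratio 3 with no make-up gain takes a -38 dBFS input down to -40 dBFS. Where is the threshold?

Gain reduction = -38 − (-40) = 2 dB; output overshoot = GR / (R − 1) = 2 / 2 = 1 dB.
Threshold = output − output overshoot = -40 − 1 = -41 dBFS.

-41 dBFS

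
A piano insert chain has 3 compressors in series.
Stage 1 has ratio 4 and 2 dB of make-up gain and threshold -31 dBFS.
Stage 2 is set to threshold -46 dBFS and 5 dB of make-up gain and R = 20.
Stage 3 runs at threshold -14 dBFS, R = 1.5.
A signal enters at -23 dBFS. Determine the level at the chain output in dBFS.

-40.05 dBFS

Stage 1: overshoot 8 dB → 8/4 = 2 dB → -29 dBFS; +2 dB make-up → -27 dBFS.
Stage 2: overshoot 19 dB → 19/20 = 0.95 dB → -45.05 dBFS; +5 dB make-up → -40.05 dBFS.
Stage 3: -40.05 dBFS is at or below the -14 dBFS threshold — no compression; output -40.05 dBFS.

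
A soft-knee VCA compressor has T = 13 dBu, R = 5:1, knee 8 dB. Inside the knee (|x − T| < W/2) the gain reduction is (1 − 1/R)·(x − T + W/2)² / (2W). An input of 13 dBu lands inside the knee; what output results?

12.2 dBu

x − T + W/2 = 13 − 13 + 4 = 4.
GR = (1 − 1/5) × 4² / 16 = 0.8 × 16 / 16 = 0.8 dB.
Output = 13 − 0.8 = 12.2 dBu.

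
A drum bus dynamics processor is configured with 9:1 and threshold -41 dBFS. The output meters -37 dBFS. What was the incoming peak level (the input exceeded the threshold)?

That's 4 dB above the -41 dBFS threshold.
Undo the ratio: input overshoot = 4 × 9 = 36 dB, giving input = -5 dBFS.

-5 dBFS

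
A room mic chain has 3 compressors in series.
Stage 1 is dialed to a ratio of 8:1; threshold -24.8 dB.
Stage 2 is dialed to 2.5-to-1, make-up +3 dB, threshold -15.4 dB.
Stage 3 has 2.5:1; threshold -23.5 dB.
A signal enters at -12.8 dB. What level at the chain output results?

-22.22 dB

Stage 1: -12.8 dB is 12 dB over -24.8 dB; at 8:1 that becomes 1.5 dB over, giving -23.3 dB.
Stage 2: -23.3 dB is at or below the -15.4 dB threshold — no compression; make-up brings it to -20.3 dB.
Stage 3: 3.2 dB above -23.5 dB, reduced 2.5:1 to 1.28 dB above → -22.22 dB.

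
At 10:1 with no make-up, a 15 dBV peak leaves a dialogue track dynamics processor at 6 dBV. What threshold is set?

5 dBV

Input is 10 dB above T (since output overshoot × R = input overshoot: (6 − T)·10 = 15 − T gives T = 5 dBV).
Check: 5 + (15 − 5)/10 = 5 + 1 = 6 dBV. ✓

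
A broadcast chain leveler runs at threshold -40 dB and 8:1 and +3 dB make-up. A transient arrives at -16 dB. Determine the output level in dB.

-16 dB sits 24 dB over threshold.
The 24 dB excess becomes 3 dB after 8:1 reduction.
Output = -40 + 3 = -37 dB; make-up adds 3 dB, giving -34 dB.

-34 dB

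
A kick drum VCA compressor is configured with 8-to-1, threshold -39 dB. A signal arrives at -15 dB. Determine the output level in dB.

-15 dB sits 24 dB over threshold.
The 24 dB excess becomes 3 dB after 8:1 reduction.
That puts the output at -36 dB.

-36 dB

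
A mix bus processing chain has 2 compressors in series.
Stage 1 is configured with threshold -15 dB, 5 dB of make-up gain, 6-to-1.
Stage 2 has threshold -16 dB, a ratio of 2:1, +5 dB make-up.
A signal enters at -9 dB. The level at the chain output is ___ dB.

-7.5 dB

Stage 1: 6 dB above -15 dB, reduced 6:1 to 1 dB above → -14 dB; +5 dB make-up → -9 dB.
Stage 2: overshoot 7 dB → 7/2 = 3.5 dB → -12.5 dB; +5 dB make-up → -7.5 dB.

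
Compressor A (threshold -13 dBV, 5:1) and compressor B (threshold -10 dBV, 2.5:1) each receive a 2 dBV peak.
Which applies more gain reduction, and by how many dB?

A, by 4.8 dB

A: GR = 15 − 15/5 = 12 dB.
B: GR = 12 − 12/2.5 = 7.2 dB.
Difference: 4.8 dB in favour of A.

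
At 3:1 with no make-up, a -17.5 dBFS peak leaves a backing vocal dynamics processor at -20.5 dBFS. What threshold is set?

Input is 4.5 dB above T (since output overshoot × R = input overshoot: (-20.5 − T)·3 = -17.5 − T gives T = -22 dBFS).
Check: -22 + (-17.5 − (-22))/3 = -22 + 1.5 = -20.5 dBFS. ✓

-22 dBFS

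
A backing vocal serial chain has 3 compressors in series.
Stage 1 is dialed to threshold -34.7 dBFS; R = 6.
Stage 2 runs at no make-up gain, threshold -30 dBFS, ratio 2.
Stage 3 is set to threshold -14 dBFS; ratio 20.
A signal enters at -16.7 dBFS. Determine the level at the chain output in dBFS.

Stage 1: overshoot 18 dB → 18/6 = 3 dB → -31.7 dBFS.
Stage 2: below threshold (-31.7 ≤ -30); passes unchanged; output -31.7 dBFS.
Stage 3: -31.7 dBFS is at or below the -14 dBFS threshold — no compression; output -31.7 dBFS.

-31.7 dBFS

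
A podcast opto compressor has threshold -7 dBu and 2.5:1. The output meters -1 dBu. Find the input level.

That's 6 dB above the -7 dBu threshold.
Undo the ratio: input overshoot = 6 × 2.5 = 15 dB, giving input = 8 dBu.

8 dBu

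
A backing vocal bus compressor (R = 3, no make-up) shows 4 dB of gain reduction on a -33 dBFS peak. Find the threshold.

-39 dBFS

Gain reduction = -33 − (-37) = 4 dB; output overshoot = GR / (R − 1) = 4 / 2 = 2 dB.
Threshold = output − output overshoot = -37 − 2 = -39 dBFS.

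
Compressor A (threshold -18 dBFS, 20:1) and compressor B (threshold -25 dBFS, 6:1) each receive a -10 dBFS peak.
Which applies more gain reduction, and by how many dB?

B, by 4.9 dB

A: GR = 8 − 8/20 = 7.6 dB.
B: GR = 15 − 15/6 = 12.5 dB.
B applies 4.9 dB more gain reduction.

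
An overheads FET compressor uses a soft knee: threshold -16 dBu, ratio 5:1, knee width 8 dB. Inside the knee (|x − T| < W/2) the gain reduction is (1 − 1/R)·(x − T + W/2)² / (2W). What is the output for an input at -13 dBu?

x − T + W/2 = -13 − (-16) + 4 = 7.
GR = (1 − 1/5) × 7² / 16 = 0.8 × 49 / 16 = 2.45 dB.
Output = -13 − 2.45 = -15.45 dBu.

-15.45 dBu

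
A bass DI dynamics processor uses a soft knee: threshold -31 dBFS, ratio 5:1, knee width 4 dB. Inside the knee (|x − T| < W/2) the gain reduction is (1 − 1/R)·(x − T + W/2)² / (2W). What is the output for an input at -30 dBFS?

-30.9 dBFS

x − T + W/2 = -30 − (-31) + 2 = 3.
GR = (1 − 1/5) × 3² / 8 = 0.8 × 9 / 8 = 0.9 dB.
Output = -30 − 0.9 = -30.9 dBFS.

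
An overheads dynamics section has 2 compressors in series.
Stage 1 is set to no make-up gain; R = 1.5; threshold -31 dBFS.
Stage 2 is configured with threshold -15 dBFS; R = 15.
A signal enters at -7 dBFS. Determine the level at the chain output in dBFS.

Stage 1: -7 dBFS is 24 dB over -31 dBFS; at 1.5:1 that becomes 16 dB over, giving -15 dBFS.
Stage 2: -15 dBFS ≤ -15 dBFS, so stage 2 doesn't engage; output -15 dBFS.

-15 dBFS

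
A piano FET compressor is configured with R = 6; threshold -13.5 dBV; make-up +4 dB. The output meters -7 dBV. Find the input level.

Before make-up, the level was -7 − 4 = -11 dBV.
The compressed level sits -11 − (-13.5) = 2.5 dB over threshold.
Before 6:1 compression the overshoot was 2.5 × 6 = 15 dB, so input = -13.5 + 15 = 1.5 dBV.

1.5 dBV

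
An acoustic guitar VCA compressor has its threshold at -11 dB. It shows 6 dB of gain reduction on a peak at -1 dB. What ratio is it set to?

2.5:1

Input overshoot = -1 − (-11) = 10 dB.
Output overshoot = 10 − 6 = 4 dB.
Ratio = input overshoot / output overshoot = 10 / 4 = 2.5.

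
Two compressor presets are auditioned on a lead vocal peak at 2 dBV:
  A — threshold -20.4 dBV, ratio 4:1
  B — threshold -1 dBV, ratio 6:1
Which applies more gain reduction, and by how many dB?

A, by 14.3 dB

A: overshoot 22.4 dB → output overshoot 5.6 dB → GR 16.8 dB.
B: overshoot 3 dB → output overshoot 0.5 dB → GR 2.5 dB.
A applies 14.3 dB more gain reduction.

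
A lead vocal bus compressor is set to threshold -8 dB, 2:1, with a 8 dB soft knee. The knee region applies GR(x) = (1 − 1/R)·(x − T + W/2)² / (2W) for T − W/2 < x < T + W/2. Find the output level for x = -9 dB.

x − T + W/2 = -9 − (-8) + 4 = 3.
GR = (1 − 1/2) × 3² / 16 = 0.5 × 9 / 16 = 0.28125 dB.
Output = -9 − 0.28125 = -9.28125 dB.

-9.28125 dB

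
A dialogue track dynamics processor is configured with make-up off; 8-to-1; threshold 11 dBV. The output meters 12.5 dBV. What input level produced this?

23 dBV

Post-compression overshoot = 12.5 − 11 = 1.5 dB.
Undo the ratio: input overshoot = 1.5 × 8 = 12 dB, giving input = 23 dBV.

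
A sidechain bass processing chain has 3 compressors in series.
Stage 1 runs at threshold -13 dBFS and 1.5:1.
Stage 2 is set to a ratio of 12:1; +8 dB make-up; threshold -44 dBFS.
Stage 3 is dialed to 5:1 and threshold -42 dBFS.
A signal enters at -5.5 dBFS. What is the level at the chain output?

Stage 1: overshoot 7.5 dB → 7.5/1.5 = 5 dB → -8 dBFS.
Stage 2: 36 dB above -44 dBFS, reduced 12:1 to 3 dB above → -41 dBFS; +8 dB make-up → -33 dBFS.
Stage 3: -33 dBFS is 9 dB over -42 dBFS; at 5:1 that becomes 1.8 dB over, giving -40.2 dBFS.

-40.2 dBFS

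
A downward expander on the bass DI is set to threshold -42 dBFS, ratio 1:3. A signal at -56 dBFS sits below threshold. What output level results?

Below threshold, a 1:3 expander applies gain = (3−1)×(T − x) of attenuation.
(3−1) × 14 = 28 dB, so output = -56 − 28 = -84 dBFS.

-84 dBFS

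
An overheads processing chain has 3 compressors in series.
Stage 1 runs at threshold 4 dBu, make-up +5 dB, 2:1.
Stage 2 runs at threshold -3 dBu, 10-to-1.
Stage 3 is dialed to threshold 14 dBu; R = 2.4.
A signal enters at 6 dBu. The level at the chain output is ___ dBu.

-1.7 dBu

Stage 1: 2 dB above 4 dBu, reduced 2:1 to 1 dB above → 5 dBu; +5 dB make-up → 10 dBu.
Stage 2: overshoot 13 dB → 13/10 = 1.3 dB → -1.7 dBu.
Stage 3: -1.7 dBu ≤ 14 dBu, so stage 3 doesn't engage; output -1.7 dBu.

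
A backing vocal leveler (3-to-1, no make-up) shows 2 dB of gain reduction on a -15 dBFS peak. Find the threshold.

Input is 3 dB above T (since output overshoot × R = input overshoot: (-17 − T)·3 = -15 − T gives T = -18 dBFS).
Check: -18 + (-15 − (-18))/3 = -18 + 1 = -17 dBFS. ✓

-18 dBFS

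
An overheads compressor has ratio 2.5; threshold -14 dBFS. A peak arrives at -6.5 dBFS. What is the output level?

The input is 7.5 dB above the -14 dBFS threshold.
The 7.5 dB excess becomes 3 dB after 2.5:1 reduction.
Output = -14 + 3 = -11 dBFS.

-11 dBFS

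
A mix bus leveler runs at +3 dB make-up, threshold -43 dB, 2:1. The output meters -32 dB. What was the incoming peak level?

-27 dB

Stripping the +3 dB make-up gives -35 dB at the gain stage.
Post-compression overshoot = -35 − (-43) = 8 dB.
Input overshoot = R × output overshoot = 16 dB → input = -43 + 16 = -27 dB.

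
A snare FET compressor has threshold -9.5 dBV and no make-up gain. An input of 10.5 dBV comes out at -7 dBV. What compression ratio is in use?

Input overshoot = 10.5 − (-9.5) = 20 dB; output overshoot = -7 − (-9.5) = 2.5 dB.
Ratio = 20 / 2.5 = 8.

8:1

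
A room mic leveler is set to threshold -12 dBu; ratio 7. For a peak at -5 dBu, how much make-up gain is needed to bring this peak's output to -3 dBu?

8 dB

Without make-up, output = threshold + overshoot/7 = -12 + 1 = -11 dBu.
Gap to target: 8 dB.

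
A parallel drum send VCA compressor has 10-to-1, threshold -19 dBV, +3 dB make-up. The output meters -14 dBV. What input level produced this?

Remove make-up: -14 − 3 = -17 dBV.
Post-compression overshoot = -17 − (-19) = 2 dB.
Before 10:1 compression the overshoot was 2 × 10 = 20 dB, so input = -19 + 20 = 1 dBV.

1 dBV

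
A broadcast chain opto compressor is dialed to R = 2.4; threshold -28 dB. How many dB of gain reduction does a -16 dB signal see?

The signal is 12 dB above threshold.
At 2.4:1, output sits 12/2.4 = 5 dB above threshold.
So the signal is attenuated by 12 − 5 = 7 dB.

7 dB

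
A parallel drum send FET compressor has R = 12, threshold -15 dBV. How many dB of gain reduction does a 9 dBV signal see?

22 dB

The signal is 24 dB above threshold.
A 12:1 ratio leaves 2 dB of that excess.
So the signal is attenuated by 24 − 2 = 22 dB.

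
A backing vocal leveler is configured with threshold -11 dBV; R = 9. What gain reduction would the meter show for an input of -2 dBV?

8 dB

The signal is 9 dB above threshold.
At 9:1, output sits 9/9 = 1 dB above threshold.
So the signal is attenuated by 9 − 1 = 8 dB.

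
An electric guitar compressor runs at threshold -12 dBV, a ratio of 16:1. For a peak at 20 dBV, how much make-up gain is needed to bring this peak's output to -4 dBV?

6 dB

The peak compresses to -12 + 32/16 = -10 dBV.
To reach -4 dBV requires -4 − (-10) = 6 dB of make-up.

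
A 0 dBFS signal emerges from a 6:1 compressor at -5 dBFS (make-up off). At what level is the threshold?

Gain reduction = 0 − (-5) = 5 dB; output overshoot = GR / (R − 1) = 5 / 5 = 1 dB.
Threshold = output − output overshoot = -5 − 1 = -6 dBFS.

-6 dBFS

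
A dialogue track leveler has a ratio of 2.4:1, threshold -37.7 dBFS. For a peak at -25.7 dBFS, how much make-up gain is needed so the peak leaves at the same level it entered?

Without make-up, output = threshold + overshoot/2.4 = -37.7 + 5 = -32.7 dBFS.
Gap to target: 7 dB.

7 dB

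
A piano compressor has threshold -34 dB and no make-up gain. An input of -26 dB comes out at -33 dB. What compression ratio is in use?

Input overshoot = -26 − (-34) = 8 dB; output overshoot = -33 − (-34) = 1 dB.
Ratio = 8 / 1 = 8.

8:1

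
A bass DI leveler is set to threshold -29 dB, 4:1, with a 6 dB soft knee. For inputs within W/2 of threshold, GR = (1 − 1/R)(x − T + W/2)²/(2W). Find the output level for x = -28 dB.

x − T + W/2 = -28 − (-29) + 3 = 4.
GR = (1 − 1/4) × 4² / 12 = 0.75 × 16 / 12 = 1 dB.
Output = -28 − 1 = -29 dB.

-29 dB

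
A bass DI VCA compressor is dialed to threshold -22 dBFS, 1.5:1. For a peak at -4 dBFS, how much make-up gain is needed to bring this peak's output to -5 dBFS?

Without make-up, output = threshold + overshoot/1.5 = -22 + 12 = -10 dBFS.
Gap to target: 5 dB.

5 dB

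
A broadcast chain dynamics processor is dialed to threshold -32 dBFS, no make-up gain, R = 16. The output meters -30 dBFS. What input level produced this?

The compressed level sits -30 − (-32) = 2 dB over threshold.
Undo the ratio: input overshoot = 2 × 16 = 32 dB, giving input = 0 dBFS.

0 dBFS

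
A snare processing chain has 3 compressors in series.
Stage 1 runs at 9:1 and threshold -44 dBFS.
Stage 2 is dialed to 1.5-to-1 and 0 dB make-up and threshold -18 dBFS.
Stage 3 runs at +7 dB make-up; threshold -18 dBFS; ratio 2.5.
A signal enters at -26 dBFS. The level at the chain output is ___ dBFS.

-35 dBFS

Stage 1: 18 dB above -44 dBFS, reduced 9:1 to 2 dB above → -42 dBFS.
Stage 2: -42 dBFS is at or below the -18 dBFS threshold — no compression; output -42 dBFS.
Stage 3: below threshold (-42 ≤ -18); passes unchanged; make-up brings it to -35 dBFS.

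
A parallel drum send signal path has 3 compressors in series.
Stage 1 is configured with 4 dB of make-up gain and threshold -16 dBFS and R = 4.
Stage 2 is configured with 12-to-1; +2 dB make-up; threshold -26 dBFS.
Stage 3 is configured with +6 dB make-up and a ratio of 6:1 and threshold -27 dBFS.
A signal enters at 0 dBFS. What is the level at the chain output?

Stage 1: 16 dB above -16 dBFS, reduced 4:1 to 4 dB above → -12 dBFS; +4 dB make-up → -8 dBFS.
Stage 2: 18 dB above -26 dBFS, reduced 12:1 to 1.5 dB above → -24.5 dBFS; +2 dB make-up → -22.5 dBFS.
Stage 3: 4.5 dB above -27 dBFS, reduced 6:1 to 0.75 dB above → -26.25 dBFS; +6 dB make-up → -20.25 dBFS.

-20.25 dBFS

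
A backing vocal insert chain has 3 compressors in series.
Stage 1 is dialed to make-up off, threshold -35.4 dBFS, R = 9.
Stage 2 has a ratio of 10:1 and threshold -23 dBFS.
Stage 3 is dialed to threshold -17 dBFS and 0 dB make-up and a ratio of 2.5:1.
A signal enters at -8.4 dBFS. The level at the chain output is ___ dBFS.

Stage 1: 27 dB above -35.4 dBFS, reduced 9:1 to 3 dB above → -32.4 dBFS.
Stage 2: below threshold (-32.4 ≤ -23); passes unchanged; output -32.4 dBFS.
Stage 3: -32.4 dBFS ≤ -17 dBFS, so stage 3 doesn't engage; output -32.4 dBFS.

-32.4 dBFS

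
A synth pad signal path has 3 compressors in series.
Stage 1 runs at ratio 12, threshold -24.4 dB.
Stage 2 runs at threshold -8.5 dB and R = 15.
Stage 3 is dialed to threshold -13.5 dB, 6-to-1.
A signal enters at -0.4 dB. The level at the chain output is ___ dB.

-22.4 dB

Stage 1: overshoot 24 dB → 24/12 = 2 dB → -22.4 dB.
Stage 2: below threshold (-22.4 ≤ -8.5); passes unchanged; output -22.4 dB.
Stage 3: -22.4 dB is at or below the -13.5 dB threshold — no compression; output -22.4 dB.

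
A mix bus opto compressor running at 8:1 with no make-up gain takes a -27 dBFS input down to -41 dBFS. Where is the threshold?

-43 dBFS

Input is 16 dB above T (since output overshoot × R = input overshoot: (-41 − T)·8 = -27 − T gives T = -43 dBFS).
Check: -43 + (-27 − (-43))/8 = -43 + 2 = -41 dBFS. ✓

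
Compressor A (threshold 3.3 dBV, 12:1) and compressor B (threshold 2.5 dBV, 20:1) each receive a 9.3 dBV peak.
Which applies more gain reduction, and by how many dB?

A: 6 dB over, compressed to 0.5 dB over, so 5.5 dB of GR.
B: 6.8 dB over, compressed to 0.34 dB over, so 6.46 dB of GR.
B reduces 0.96 dB more.

B, by 0.96 dB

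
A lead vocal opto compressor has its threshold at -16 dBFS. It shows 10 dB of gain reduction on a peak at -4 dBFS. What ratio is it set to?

Input overshoot = -4 − (-16) = 12 dB.
Output overshoot = 12 − 10 = 2 dB.
Ratio = input overshoot / output overshoot = 12 / 2 = 6.

6:1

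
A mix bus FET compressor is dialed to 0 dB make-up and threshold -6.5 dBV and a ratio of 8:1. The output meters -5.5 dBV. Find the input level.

1.5 dBV

Post-compression overshoot = -5.5 − (-6.5) = 1 dB.
Undo the ratio: input overshoot = 1 × 8 = 8 dB, giving input = 1.5 dBV.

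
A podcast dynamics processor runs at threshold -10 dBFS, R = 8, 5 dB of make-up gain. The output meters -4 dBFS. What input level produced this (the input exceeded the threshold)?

-2 dBFS

Before make-up, the level was -4 − 5 = -9 dBFS.
The compressed level sits -9 − (-10) = 1 dB over threshold.
Before 8:1 compression the overshoot was 1 × 8 = 8 dB, so input = -10 + 8 = -2 dBFS.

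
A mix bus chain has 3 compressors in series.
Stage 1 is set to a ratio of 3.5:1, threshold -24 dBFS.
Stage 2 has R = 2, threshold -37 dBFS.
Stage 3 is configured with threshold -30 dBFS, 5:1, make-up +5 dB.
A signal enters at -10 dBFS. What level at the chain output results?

Stage 1: -10 dBFS is 14 dB over -24 dBFS; at 3.5:1 that becomes 4 dB over, giving -20 dBFS.
Stage 2: 17 dB above -37 dBFS, reduced 2:1 to 8.5 dB above → -28.5 dBFS.
Stage 3: overshoot 1.5 dB → 1.5/5 = 0.3 dB → -29.7 dBFS; +5 dB make-up → -24.7 dBFS.

-24.7 dBFS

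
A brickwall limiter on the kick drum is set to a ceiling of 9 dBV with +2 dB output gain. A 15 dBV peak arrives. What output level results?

11 dBV

A brickwall limiter is an ∞:1 compressor: any input above the ceiling is clamped to 9 dBV.
Output gain then adds 2 dB: 9 + 2 = 11 dBV.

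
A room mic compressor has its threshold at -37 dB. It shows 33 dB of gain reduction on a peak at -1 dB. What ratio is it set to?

Input overshoot = -1 − (-37) = 36 dB.
Output overshoot = 36 − 33 = 3 dB.
Ratio = input overshoot / output overshoot = 36 / 3 = 12.

12:1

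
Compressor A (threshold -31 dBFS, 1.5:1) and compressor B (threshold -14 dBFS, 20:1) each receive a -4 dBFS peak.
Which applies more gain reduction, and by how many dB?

B, by 0.5 dB

A: overshoot 27 dB → output overshoot 18 dB → GR 9 dB.
B: overshoot 10 dB → output overshoot 0.5 dB → GR 9.5 dB.
B reduces 0.5 dB more.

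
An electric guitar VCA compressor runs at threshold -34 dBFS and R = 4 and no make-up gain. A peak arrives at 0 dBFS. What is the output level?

0 dBFS sits 34 dB over threshold.
4:1 compression reduces that to 34/4 = 8.5 dB over.
So the level is -34 + 8.5 = -25.5 dBFS.

-25.5 dBFS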